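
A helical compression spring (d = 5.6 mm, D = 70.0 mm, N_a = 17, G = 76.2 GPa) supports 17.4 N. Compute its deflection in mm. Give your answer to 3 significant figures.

k = Gd⁴/(8D³N_a) = (76.2×10³)(5.6⁴)/(8·70.0³·17) = 1.6065 N/mm
δ = F/k = 17.4 / 1.6065 = 10.831 mm

10.8 mm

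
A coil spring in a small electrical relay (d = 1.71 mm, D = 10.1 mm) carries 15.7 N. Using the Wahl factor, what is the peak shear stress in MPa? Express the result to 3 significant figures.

Spring index C = D/d = 10.1/1.71 = 5.9064
K_W = (4C−1)/(4C−4) + 0.615/C = 22.626/19.626 + 0.1041 = 1.2570
τ₀ = 8FD/(πd³) = 8·15.7·10.1/(π·1.71³) = 1268.56/15.709 = 80.756 MPa
τ_max = K·τ₀ = 1.2570 × 80.756 = 101.51 MPa

102 MPa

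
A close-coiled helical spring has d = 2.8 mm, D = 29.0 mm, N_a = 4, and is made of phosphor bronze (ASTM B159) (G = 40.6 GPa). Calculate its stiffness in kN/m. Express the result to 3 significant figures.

3.20 kN/m

k = Gd⁴/(8D³N_a) = (40.6×10³ × 2.8⁴) / (8 × 29.0³ × 4)
  = 2.4955e+06 / 780448 = 3.1975 N/mm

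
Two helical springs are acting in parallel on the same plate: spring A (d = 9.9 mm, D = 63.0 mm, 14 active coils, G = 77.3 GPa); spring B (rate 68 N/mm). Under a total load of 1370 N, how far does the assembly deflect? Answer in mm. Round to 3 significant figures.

14.5 mm

k_A = Gd⁴/(8D³N_a) = (77.3×10³)(9.9⁴)/(8·63.0³·14) = 26.514 N/mm
Parallel: k_eq = 26.514 + 68 = 94.514 N/mm
δ = F/k_eq = 1370/94.514 = 14.495 mm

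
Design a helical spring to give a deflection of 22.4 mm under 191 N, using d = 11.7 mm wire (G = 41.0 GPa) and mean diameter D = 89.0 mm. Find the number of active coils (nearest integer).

Required rate k = F/δ = 191/22.4 = 8.5268 N/mm
N_a = Gd⁴/(8D³k) = (41.0×10³ × 11.7⁴)/(8 × 89.0³ × 8.5268)
    = 7.68294e+08 / 4.8089e+07 = 15.98 → 16 coils

16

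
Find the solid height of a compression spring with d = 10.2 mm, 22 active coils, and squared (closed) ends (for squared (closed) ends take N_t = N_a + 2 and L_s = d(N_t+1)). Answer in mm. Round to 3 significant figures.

squared (closed) ends: N_t = N_a + 2 = 22 + 2 = 24
L_s = d·(N_t+1) = 10.2 × 25 = 255 mm

255 mm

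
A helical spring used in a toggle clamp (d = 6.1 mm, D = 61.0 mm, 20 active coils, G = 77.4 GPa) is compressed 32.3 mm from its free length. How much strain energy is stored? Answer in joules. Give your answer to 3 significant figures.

k = Gd⁴/(8D³N_a) = (77.4×10³)(6.1⁴)/(8·61.0³·20) = 2.9509 N/mm
U = ½kδ² = 0.5 × 2.9509 × 32.3² = 1539.3 N·mm = 1.5393 J

1.54 J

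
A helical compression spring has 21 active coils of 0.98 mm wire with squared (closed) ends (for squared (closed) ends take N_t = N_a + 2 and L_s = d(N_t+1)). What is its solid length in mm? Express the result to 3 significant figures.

squared (closed) ends: N_t = N_a + 2 = 21 + 2 = 23
L_s = d·(N_t+1) = 0.98 × 24 = 23.52 mm

23.5 mm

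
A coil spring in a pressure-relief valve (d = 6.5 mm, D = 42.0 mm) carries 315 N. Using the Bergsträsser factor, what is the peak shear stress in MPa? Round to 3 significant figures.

Spring index C = D/d = 42.0/6.5 = 6.4615
K_B = (4C+2)/(4C−3) = 27.846/22.846 = 1.2189
τ₀ = 8FD/(πd³) = 8·315·42.0/(π·6.5³) = 105840/862.76 = 122.68 MPa
τ_max = K·τ₀ = 1.2189 × 122.68 = 149.52 MPa

150 MPa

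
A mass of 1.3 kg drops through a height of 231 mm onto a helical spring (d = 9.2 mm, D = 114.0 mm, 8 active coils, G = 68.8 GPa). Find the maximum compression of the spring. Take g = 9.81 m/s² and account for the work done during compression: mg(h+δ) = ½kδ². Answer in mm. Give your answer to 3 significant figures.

36.2 mm

k = Gd⁴/(8D³N_a) = (68.8×10³)(9.2⁴)/(8·114.0³·8) = 5.1981 N/mm
W = mg = 1.3 × 9.81 = 12.753 N
½kδ² − Wδ − Wh = 0 → δ = (W + √(W² + 2kWh))/k
δ = (12.753 + √(162.64 + 30626.7))/5.1981 = (12.753 + 175.47)/5.1981 = 36.21 mm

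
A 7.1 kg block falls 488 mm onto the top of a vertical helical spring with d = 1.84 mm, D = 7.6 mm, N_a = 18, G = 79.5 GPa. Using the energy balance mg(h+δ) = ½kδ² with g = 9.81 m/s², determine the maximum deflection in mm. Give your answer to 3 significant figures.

73.7 mm

k = Gd⁴/(8D³N_a) = (79.5×10³)(1.84⁴)/(8·7.6³·18) = 14.416 N/mm
W = mg = 7.1 × 9.81 = 69.651 N
½kδ² − Wδ − Wh = 0 → δ = (W + √(W² + 2kWh))/k
δ = (69.651 + √(4851.3 + 979969))/14.416 = (69.651 + 992.38)/14.416 = 73.672 mm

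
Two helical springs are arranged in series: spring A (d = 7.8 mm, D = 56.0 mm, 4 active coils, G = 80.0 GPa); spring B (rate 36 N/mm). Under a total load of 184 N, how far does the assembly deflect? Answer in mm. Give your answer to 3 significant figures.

8.60 mm

k_A = Gd⁴/(8D³N_a) = (80.0×10³)(7.8⁴)/(8·56.0³·4) = 52.693 N/mm
Series: 1/k_eq = 1/52.693 + 1/36 = 0.046756; k_eq = 21.388 N/mm
δ = F/k_eq = 184/21.388 = 8.603 mm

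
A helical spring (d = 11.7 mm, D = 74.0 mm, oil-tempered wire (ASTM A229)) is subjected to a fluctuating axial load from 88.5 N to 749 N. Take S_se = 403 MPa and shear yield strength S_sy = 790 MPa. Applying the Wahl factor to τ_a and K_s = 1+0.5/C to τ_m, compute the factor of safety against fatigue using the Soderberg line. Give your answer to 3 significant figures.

C = D/d = 74.0/11.7 = 6.3248; K_W = (4C−1)/(4C−4)+0.615/C = 1.2381; K_s = 1+0.5/C = 1.0791
F_a = (F_max−F_min)/2 = 330.25 N; F_m = (F_max+F_min)/2 = 418.75 N
τ_a = K_W·8F_aD/(πd³) = 1.2381 × 38.856 = 48.107 MPa
τ_m = K_s·8F_mD/(πd³) = 1.0791 × 49.268 = 53.163 MPa
Soderberg: 1/n_f = τ_a/S_se + τ_m/S_sy = 48.107/403 + 53.163/790 = 0.11937 + 0.06730 = 0.18667
n_f = 1/0.18667 = 5.357

5.36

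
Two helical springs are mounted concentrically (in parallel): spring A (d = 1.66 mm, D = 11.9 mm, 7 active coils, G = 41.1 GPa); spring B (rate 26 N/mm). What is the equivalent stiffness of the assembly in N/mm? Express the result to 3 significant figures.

29.3 N/mm

k_A = Gd⁴/(8D³N_a) = (41.1×10³)(1.66⁴)/(8·11.9³·7) = 3.3071 N/mm
Parallel: k_eq = 3.3071 + 26 = 29.307 N/mm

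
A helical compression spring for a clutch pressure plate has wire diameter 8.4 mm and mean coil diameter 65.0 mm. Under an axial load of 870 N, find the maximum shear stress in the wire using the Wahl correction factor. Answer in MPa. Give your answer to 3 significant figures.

289 MPa

Spring index C = D/d = 65.0/8.4 = 7.7381
K_W = (4C−1)/(4C−4) + 0.615/C = 29.952/26.952 + 0.0795 = 1.1908
τ₀ = 8FD/(πd³) = 8·870·65.0/(π·8.4³) = 452400/1862 = 242.96 MPa
τ_max = K·τ₀ = 1.1908 × 242.96 = 289.31 MPa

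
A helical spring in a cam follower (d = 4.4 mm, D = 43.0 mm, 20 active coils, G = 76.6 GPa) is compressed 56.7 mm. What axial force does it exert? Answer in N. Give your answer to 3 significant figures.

128 N

k = Gd⁴/(8D³N_a) = (76.6×10³)(4.4⁴)/(8·43.0³·20) = 2.2569 N/mm
F = k·δ = 2.2569 × 56.7 = 127.97 N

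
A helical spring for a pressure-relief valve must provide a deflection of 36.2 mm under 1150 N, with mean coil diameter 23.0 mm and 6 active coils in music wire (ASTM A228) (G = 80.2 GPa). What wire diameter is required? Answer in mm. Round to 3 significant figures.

Required rate k = F/δ = 1150/36.2 = 31.768 N/mm
d = (8D³N_a·k / G)^(1/4) = (8·23.0³·6·31.768 / (80.2×10³))^0.25
  = (231.33)^0.25 = 3.9000 mm

3.90 mm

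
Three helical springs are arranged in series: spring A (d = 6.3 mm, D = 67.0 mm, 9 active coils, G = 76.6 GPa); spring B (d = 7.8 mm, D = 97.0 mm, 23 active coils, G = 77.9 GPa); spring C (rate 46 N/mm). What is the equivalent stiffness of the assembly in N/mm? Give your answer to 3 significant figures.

1.28 N/mm

k_A = Gd⁴/(8D³N_a) = (76.6×10³)(6.3⁴)/(8·67.0³·9) = 5.5723 N/mm
k_B = Gd⁴/(8D³N_a) = (77.9×10³)(7.8⁴)/(8·97.0³·23) = 1.717 N/mm
Series: 1/k_eq = 1/5.5723 + 1/1.717 + 1/46 = 0.78359; k_eq = 1.2762 N/mm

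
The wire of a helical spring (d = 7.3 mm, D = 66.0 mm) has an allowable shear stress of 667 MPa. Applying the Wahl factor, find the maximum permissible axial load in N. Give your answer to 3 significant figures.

C = D/d = 66.0/7.3 = 9.0411
K_W = (4C−1)/(4C−4) + 0.615/C = 35.164/32.164 + 0.0680 = 1.1613
τ_max = K·8FD/(πd³) → F_max = τ_allow·πd³/(8DK)
F_max = 667·π·7.3³/(8·66.0·1.1613) = 8.1516e+05/613.16 = 1329.4 N

1330 N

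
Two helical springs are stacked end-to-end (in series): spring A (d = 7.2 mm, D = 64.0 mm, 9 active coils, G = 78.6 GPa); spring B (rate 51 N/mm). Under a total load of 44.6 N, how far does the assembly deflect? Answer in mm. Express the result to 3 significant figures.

4.86 mm

k_A = Gd⁴/(8D³N_a) = (78.6×10³)(7.2⁴)/(8·64.0³·9) = 11.191 N/mm
Series: 1/k_eq = 1/11.191 + 1/51 = 0.10896; k_eq = 9.1774 N/mm
δ = F/k_eq = 44.6/9.1774 = 4.8598 mm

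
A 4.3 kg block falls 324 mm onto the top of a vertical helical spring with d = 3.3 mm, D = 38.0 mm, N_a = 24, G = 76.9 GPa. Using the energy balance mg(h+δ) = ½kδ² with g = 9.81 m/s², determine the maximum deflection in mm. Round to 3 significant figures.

k = Gd⁴/(8D³N_a) = (76.9×10³)(3.3⁴)/(8·38.0³·24) = 0.86563 N/mm
W = mg = 4.3 × 9.81 = 42.183 N
½kδ² − Wδ − Wh = 0 → δ = (W + √(W² + 2kWh))/k
δ = (42.183 + √(1779.4 + 23661.5))/0.86563 = (42.183 + 159.5)/0.86563 = 232.99 mm

233 mm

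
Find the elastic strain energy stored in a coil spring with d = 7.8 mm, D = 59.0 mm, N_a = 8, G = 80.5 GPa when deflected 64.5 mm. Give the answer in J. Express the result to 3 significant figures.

47.2 J

k = Gd⁴/(8D³N_a) = (80.5×10³)(7.8⁴)/(8·59.0³·8) = 22.669 N/mm
U = ½kδ² = 0.5 × 22.669 × 64.5² = 47155 N·mm = 47.155 J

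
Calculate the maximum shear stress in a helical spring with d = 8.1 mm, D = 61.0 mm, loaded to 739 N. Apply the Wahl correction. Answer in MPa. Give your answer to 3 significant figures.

258 MPa

Spring index C = D/d = 61.0/8.1 = 7.5309
K_W = (4C−1)/(4C−4) + 0.615/C = 29.123/26.123 + 0.0817 = 1.1965
τ₀ = 8FD/(πd³) = 8·739·61.0/(π·8.1³) = 360632/1669.6 = 216 MPa
τ_max = K·τ₀ = 1.1965 × 216 = 258.45 MPa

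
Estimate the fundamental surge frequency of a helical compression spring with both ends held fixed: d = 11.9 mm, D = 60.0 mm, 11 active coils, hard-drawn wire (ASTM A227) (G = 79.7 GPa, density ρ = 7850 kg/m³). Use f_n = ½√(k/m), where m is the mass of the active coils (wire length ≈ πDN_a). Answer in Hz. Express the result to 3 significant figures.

k = Gd⁴/(8D³N_a) = (79.7×10³)(11.9⁴)/(8·60.0³·11) = 84.083 N/mm = 84083 N/m
Wire length L = πDN_a = π·60.0·11 = 2073.5 mm
m = ρ·(πd²/4)·L = 7850 × 111.22×10⁻⁶ m² × 2.0735 m = 1.8103 kg
f_n = ½√(k/m) = 0.5·√(84083/1.8103) = 0.5·√(46448) = 107.76 Hz

108 Hz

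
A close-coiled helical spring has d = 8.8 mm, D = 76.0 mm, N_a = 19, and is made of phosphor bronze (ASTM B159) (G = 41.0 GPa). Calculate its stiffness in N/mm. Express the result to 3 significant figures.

k = Gd⁴/(8D³N_a) = (41.0×10³ × 8.8⁴) / (8 × 76.0³ × 19)
  = 2.45875e+08 / 6.67244e+07 = 3.6849 N/mm

3.68 N/mm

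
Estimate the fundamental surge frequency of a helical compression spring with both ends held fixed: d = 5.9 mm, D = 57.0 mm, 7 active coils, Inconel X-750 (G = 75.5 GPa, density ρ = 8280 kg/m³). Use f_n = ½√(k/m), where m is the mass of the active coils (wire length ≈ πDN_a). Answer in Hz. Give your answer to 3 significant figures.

k = Gd⁴/(8D³N_a) = (75.5×10³)(5.9⁴)/(8·57.0³·7) = 8.8215 N/mm = 8821.5 N/m
Wire length L = πDN_a = π·57.0·7 = 1253.5 mm
m = ρ·(πd²/4)·L = 8280 × 27.34×10⁻⁶ m² × 1.2535 m = 0.28376 kg
f_n = ½√(k/m) = 0.5·√(8821.5/0.28376) = 0.5·√(31088) = 88.159 Hz

88.2 Hz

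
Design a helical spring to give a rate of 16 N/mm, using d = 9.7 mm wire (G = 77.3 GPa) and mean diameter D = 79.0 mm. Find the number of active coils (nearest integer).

N_a = Gd⁴/(8D³k) = (77.3×10³ × 9.7⁴)/(8 × 79.0³ × 16)
    = 6.84331e+08 / 6.3109e+07 = 10.84 → 11 coils

11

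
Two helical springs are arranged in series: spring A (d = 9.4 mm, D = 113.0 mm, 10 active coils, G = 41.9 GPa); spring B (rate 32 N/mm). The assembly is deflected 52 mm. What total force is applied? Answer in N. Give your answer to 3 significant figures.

135 N

k_A = Gd⁴/(8D³N_a) = (41.9×10³)(9.4⁴)/(8·113.0³·10) = 2.834 N/mm
Series: 1/k_eq = 1/2.834 + 1/32 = 0.38411; k_eq = 2.6034 N/mm
F = k_eq·δ = 2.6034·52 = 135.38 N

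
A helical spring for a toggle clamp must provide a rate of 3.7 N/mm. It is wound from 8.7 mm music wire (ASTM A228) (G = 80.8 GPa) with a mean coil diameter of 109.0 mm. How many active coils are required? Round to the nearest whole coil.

12

N_a = Gd⁴/(8D³k) = (80.8×10³ × 8.7⁴)/(8 × 109.0³ × 3.7)
    = 4.62901e+08 / 3.83329e+07 = 12.08 → 12 coils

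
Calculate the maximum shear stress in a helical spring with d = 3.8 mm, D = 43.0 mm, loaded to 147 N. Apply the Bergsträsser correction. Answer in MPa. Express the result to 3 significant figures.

Spring index C = D/d = 43.0/3.8 = 11.3158
K_B = (4C+2)/(4C−3) = 47.263/42.263 = 1.1183
τ₀ = 8FD/(πd³) = 8·147·43.0/(π·3.8³) = 50568/172.39 = 293.34 MPa
τ_max = K·τ₀ = 1.1183 × 293.34 = 328.05 MPa

328 MPa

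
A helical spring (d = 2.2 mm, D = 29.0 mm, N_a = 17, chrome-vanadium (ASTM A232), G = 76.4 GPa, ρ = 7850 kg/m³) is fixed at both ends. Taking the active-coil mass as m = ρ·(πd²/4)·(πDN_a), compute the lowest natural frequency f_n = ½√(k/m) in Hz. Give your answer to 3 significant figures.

k = Gd⁴/(8D³N_a) = (76.4×10³)(2.2⁴)/(8·29.0³·17) = 0.53957 N/mm = 539.57 N/m
Wire length L = πDN_a = π·29.0·17 = 1548.8 mm
m = ρ·(πd²/4)·L = 7850 × 3.8013×10⁻⁶ m² × 1.5488 m = 0.046217 kg
f_n = ½√(k/m) = 0.5·√(539.57/0.046217) = 0.5·√(11675) = 54.025 Hz

54.0 Hz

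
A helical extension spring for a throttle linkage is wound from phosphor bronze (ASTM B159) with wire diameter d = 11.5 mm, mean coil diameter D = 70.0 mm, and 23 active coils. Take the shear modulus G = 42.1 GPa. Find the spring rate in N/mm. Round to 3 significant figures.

k = Gd⁴/(8D³N_a) = (42.1×10³ × 11.5⁴) / (8 × 70.0³ × 23)
  = 7.36332e+08 / 6.3112e+07 = 11.667 N/mm

11.7 N/mm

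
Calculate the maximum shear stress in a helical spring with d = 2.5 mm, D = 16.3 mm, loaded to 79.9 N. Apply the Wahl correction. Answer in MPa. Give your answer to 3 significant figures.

Spring index C = D/d = 16.3/2.5 = 6.5200
K_W = (4C−1)/(4C−4) + 0.615/C = 25.080/22.080 + 0.0943 = 1.2302
τ₀ = 8FD/(πd³) = 8·79.9·16.3/(π·2.5³) = 10419/49.087 = 212.25 MPa
τ_max = K·τ₀ = 1.2302 × 212.25 = 261.11 MPa

261 MPa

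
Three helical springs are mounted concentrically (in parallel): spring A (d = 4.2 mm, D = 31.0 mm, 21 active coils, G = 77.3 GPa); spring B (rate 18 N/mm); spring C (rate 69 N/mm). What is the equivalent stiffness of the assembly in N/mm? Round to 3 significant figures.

k_A = Gd⁴/(8D³N_a) = (77.3×10³)(4.2⁴)/(8·31.0³·21) = 4.806 N/mm
Parallel: k_eq = 4.806 + 18 + 69 = 91.806 N/mm

91.8 N/mm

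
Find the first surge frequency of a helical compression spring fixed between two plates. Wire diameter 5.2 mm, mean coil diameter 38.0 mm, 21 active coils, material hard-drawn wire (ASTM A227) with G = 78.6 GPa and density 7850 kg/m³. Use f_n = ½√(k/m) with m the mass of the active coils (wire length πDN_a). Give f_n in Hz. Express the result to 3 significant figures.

61.1 Hz

k = Gd⁴/(8D³N_a) = (78.6×10³)(5.2⁴)/(8·38.0³·21) = 6.2341 N/mm = 6234.1 N/m
Wire length L = πDN_a = π·38.0·21 = 2507 mm
m = ρ·(πd²/4)·L = 7850 × 21.237×10⁻⁶ m² × 2.507 m = 0.41794 kg
f_n = ½√(k/m) = 0.5·√(6234.1/0.41794) = 0.5·√(14916) = 61.066 Hz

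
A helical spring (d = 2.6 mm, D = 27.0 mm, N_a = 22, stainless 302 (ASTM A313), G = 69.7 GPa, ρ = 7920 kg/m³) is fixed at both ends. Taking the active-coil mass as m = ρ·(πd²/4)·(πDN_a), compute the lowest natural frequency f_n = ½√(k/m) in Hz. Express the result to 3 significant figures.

54.1 Hz

k = Gd⁴/(8D³N_a) = (69.7×10³)(2.6⁴)/(8·27.0³·22) = 0.91944 N/mm = 919.44 N/m
Wire length L = πDN_a = π·27.0·22 = 1866.1 mm
m = ρ·(πd²/4)·L = 7920 × 5.3093×10⁻⁶ m² × 1.8661 m = 0.078469 kg
f_n = ½√(k/m) = 0.5·√(919.44/0.078469) = 0.5·√(11717) = 54.123 Hz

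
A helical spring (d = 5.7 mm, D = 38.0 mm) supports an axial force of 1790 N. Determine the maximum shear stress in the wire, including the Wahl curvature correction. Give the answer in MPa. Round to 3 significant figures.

1150 MPa

Spring index C = D/d = 38.0/5.7 = 6.6667
K_W = (4C−1)/(4C−4) + 0.615/C = 25.667/22.667 + 0.0923 = 1.2246
τ₀ = 8FD/(πd³) = 8·1790·38.0/(π·5.7³) = 544160/581.8 = 935.3 MPa
τ_max = K·τ₀ = 1.2246 × 935.3 = 1145.4 MPa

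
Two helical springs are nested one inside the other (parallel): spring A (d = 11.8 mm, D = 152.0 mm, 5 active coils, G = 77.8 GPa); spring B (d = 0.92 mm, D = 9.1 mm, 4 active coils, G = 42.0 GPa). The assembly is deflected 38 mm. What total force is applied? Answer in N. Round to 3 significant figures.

455 N

k_A = Gd⁴/(8D³N_a) = (77.8×10³)(11.8⁴)/(8·152.0³·5) = 10.738 N/mm
k_B = Gd⁴/(8D³N_a) = (42.0×10³)(0.92⁴)/(8·9.1³·4) = 1.2477 N/mm
Parallel: k_eq = 10.738 + 1.2477 = 11.986 N/mm
F = k_eq·δ = 11.986·38 = 455.45 N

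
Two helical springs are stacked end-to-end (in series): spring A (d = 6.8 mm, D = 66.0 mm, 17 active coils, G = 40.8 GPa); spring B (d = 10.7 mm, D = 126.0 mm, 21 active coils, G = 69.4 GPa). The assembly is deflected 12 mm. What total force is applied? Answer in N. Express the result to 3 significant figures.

k_A = Gd⁴/(8D³N_a) = (40.8×10³)(6.8⁴)/(8·66.0³·17) = 2.2311 N/mm
k_B = Gd⁴/(8D³N_a) = (69.4×10³)(10.7⁴)/(8·126.0³·21) = 2.7069 N/mm
Series: 1/k_eq = 1/2.2311 + 1/2.7069 = 0.81763; k_eq = 1.223 N/mm
F = k_eq·δ = 1.223·12 = 14.677 N

14.7 N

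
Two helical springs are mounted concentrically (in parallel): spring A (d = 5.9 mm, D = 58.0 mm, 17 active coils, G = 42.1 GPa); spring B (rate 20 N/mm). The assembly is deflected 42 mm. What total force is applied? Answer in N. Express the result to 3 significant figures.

k_A = Gd⁴/(8D³N_a) = (42.1×10³)(5.9⁴)/(8·58.0³·17) = 1.9225 N/mm
Parallel: k_eq = 1.9225 + 20 = 21.923 N/mm
F = k_eq·δ = 21.923·42 = 920.75 N

921 N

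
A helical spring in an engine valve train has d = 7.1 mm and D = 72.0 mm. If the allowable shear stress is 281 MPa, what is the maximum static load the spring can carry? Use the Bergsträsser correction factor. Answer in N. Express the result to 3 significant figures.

C = D/d = 72.0/7.1 = 10.1408
K_B = (4C+2)/(4C−3) = 42.563/37.563 = 1.1331
τ_max = K·8FD/(πd³) → F_max = τ_allow·πd³/(8DK)
F_max = 281·π·7.1³/(8·72.0·1.1331) = 3.1596e+05/652.67 = 484.1 N

484 N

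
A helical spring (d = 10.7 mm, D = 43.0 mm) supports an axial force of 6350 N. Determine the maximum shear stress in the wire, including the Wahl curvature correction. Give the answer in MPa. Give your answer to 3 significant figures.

795 MPa

Spring index C = D/d = 43.0/10.7 = 4.0187
K_W = (4C−1)/(4C−4) + 0.615/C = 15.075/12.075 + 0.1530 = 1.4015
τ₀ = 8FD/(πd³) = 8·6350·43.0/(π·10.7³) = 2.1844e+06/3848.6 = 567.59 MPa
τ_max = K·τ₀ = 1.4015 × 567.59 = 795.46 MPa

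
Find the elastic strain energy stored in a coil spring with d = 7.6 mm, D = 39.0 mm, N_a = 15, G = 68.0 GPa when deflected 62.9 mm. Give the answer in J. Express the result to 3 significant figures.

k = Gd⁴/(8D³N_a) = (68.0×10³)(7.6⁴)/(8·39.0³·15) = 31.87 N/mm
U = ½kδ² = 0.5 × 31.87 × 62.9² = 63046 N·mm = 63.046 J

63.0 J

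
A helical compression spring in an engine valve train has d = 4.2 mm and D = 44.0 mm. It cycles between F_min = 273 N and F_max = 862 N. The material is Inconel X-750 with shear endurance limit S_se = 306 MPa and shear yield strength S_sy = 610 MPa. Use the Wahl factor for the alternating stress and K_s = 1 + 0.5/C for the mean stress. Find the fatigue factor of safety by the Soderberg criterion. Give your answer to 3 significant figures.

0.319

C = D/d = 44.0/4.2 = 10.4762; K_W = (4C−1)/(4C−4)+0.615/C = 1.1379; K_s = 1+0.5/C = 1.0477
F_a = (F_max−F_min)/2 = 294.5 N; F_m = (F_max+F_min)/2 = 567.5 N
τ_a = K_W·8F_aD/(πd³) = 1.1379 × 445.38 = 506.78 MPa
τ_m = K_s·8F_mD/(πd³) = 1.0477 × 858.24 = 899.21 MPa
Soderberg: 1/n_f = τ_a/S_se + τ_m/S_sy = 506.78/306 + 899.21/610 = 1.65613 + 1.47411 = 3.1302
n_f = 1/3.1302 = 0.3195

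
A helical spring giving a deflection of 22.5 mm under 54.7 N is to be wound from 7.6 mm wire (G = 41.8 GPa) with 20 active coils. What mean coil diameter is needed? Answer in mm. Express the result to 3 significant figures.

71.0 mm

Required rate k = F/δ = 54.7/22.5 = 2.4311 N/mm
D = (Gd⁴/(8N_a·k))^(1/3) = (41.8×10³·7.6⁴/(8·20·2.4311))^(1/3)
  = (358514)^(1/3) = 71.0398 mm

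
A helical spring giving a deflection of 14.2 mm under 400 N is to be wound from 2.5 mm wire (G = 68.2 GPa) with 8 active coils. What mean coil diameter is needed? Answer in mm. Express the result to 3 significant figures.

Required rate k = F/δ = 400/14.2 = 28.169 N/mm
D = (Gd⁴/(8N_a·k))^(1/3) = (68.2×10³·2.5⁴/(8·8·28.169))^(1/3)
  = (1477.72)^(1/3) = 11.3902 mm

11.4 mm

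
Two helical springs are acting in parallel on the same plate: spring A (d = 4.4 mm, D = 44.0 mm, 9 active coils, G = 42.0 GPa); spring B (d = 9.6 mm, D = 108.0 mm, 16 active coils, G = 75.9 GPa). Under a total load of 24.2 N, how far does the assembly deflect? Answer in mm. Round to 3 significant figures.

k_A = Gd⁴/(8D³N_a) = (42.0×10³)(4.4⁴)/(8·44.0³·9) = 2.5667 N/mm
k_B = Gd⁴/(8D³N_a) = (75.9×10³)(9.6⁴)/(8·108.0³·16) = 3.998 N/mm
Parallel: k_eq = 2.5667 + 3.998 = 6.5647 N/mm
δ = F/k_eq = 24.2/6.5647 = 3.6864 mm

3.69 mm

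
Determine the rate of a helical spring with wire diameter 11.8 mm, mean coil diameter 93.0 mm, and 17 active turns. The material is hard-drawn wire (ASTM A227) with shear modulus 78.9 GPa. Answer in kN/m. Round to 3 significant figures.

k = Gd⁴/(8D³N_a) = (78.9×10³ × 11.8⁴) / (8 × 93.0³ × 17)
  = 1.5297e+09 / 1.09393e+08 = 13.984 N/mm

14.0 kN/m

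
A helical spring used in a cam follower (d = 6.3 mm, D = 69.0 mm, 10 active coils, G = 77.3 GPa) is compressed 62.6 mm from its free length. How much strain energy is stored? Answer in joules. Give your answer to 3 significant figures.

k = Gd⁴/(8D³N_a) = (77.3×10³)(6.3⁴)/(8·69.0³·10) = 4.6334 N/mm
U = ½kδ² = 0.5 × 4.6334 × 62.6² = 9078.7 N·mm = 9.0787 J

9.08 J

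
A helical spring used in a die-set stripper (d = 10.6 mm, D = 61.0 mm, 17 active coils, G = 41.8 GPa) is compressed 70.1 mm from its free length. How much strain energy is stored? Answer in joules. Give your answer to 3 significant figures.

k = Gd⁴/(8D³N_a) = (41.8×10³)(10.6⁴)/(8·61.0³·17) = 17.095 N/mm
U = ½kδ² = 0.5 × 17.095 × 70.1² = 42003 N·mm = 42.003 J

42.0 J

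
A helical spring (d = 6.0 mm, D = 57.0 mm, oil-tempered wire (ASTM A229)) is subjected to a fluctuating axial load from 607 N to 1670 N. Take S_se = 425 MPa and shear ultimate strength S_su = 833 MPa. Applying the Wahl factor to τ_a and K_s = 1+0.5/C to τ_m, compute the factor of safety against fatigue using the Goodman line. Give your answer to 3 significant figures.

C = D/d = 57.0/6.0 = 9.5000; K_W = (4C−1)/(4C−4)+0.615/C = 1.1530; K_s = 1+0.5/C = 1.0526
F_a = (F_max−F_min)/2 = 531.5 N; F_m = (F_max+F_min)/2 = 1138.5 N
τ_a = K_W·8F_aD/(πd³) = 1.1530 × 357.16 = 411.8 MPa
τ_m = K_s·8F_mD/(πd³) = 1.0526 × 765.06 = 805.32 MPa
Goodman: 1/n_f = τ_a/S_se + τ_m/S_su = 411.8/425 + 805.32/833 = 0.96893 + 0.96678 = 1.9357
n_f = 1/1.9357 = 0.5166

0.517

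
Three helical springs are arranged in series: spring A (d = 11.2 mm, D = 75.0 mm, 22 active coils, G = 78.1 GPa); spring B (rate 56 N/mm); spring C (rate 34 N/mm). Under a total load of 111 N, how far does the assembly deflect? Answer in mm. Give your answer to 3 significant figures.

12.0 mm

k_A = Gd⁴/(8D³N_a) = (78.1×10³)(11.2⁴)/(8·75.0³·22) = 16.551 N/mm
Series: 1/k_eq = 1/16.551 + 1/56 + 1/34 = 0.10769; k_eq = 9.2861 N/mm
δ = F/k_eq = 111/9.2861 = 11.953 mm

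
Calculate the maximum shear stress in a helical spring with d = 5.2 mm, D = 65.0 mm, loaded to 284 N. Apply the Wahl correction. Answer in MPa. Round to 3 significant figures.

Spring index C = D/d = 65.0/5.2 = 12.5000
K_W = (4C−1)/(4C−4) + 0.615/C = 49.000/46.000 + 0.0492 = 1.1144
τ₀ = 8FD/(πd³) = 8·284·65.0/(π·5.2³) = 147680/441.73 = 334.32 MPa
τ_max = K·τ₀ = 1.1144 × 334.32 = 372.57 MPa

373 MPa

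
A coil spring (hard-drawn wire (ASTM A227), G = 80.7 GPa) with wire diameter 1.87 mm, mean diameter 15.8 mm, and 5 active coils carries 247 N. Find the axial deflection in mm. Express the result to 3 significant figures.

k = Gd⁴/(8D³N_a) = (80.7×10³)(1.87⁴)/(8·15.8³·5) = 6.2547 N/mm
δ = F/k = 247 / 6.2547 = 39.49 mm

39.5 mm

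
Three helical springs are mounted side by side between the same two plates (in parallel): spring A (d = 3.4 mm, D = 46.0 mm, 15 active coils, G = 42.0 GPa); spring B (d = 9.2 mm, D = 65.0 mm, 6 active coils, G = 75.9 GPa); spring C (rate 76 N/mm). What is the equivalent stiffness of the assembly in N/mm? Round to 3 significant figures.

118 N/mm

k_A = Gd⁴/(8D³N_a) = (42.0×10³)(3.4⁴)/(8·46.0³·15) = 0.48052 N/mm
k_B = Gd⁴/(8D³N_a) = (75.9×10³)(9.2⁴)/(8·65.0³·6) = 41.249 N/mm
Parallel: k_eq = 0.48052 + 41.249 + 76 = 117.73 N/mm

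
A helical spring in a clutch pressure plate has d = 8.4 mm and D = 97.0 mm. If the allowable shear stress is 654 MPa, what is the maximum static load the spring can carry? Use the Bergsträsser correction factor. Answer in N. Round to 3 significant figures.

1410 N

C = D/d = 97.0/8.4 = 11.5476
K_B = (4C+2)/(4C−3) = 48.190/43.190 = 1.1158
τ_max = K·8FD/(πd³) → F_max = τ_allow·πd³/(8DK)
F_max = 654·π·8.4³/(8·97.0·1.1158) = 1.2178e+06/865.83 = 1406.5 N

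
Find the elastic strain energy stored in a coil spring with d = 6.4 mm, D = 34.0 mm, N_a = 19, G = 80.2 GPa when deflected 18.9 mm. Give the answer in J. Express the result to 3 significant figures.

k = Gd⁴/(8D³N_a) = (80.2×10³)(6.4⁴)/(8·34.0³·19) = 22.522 N/mm
U = ½kδ² = 0.5 × 22.522 × 18.9² = 4022.6 N·mm = 4.0226 J

4.02 J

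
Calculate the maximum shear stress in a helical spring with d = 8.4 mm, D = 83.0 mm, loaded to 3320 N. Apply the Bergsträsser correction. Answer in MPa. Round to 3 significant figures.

1350 MPa

Spring index C = D/d = 83.0/8.4 = 9.8810
K_B = (4C+2)/(4C−3) = 41.524/36.524 = 1.1369
τ₀ = 8FD/(πd³) = 8·3320·83.0/(π·8.4³) = 2.20448e+06/1862 = 1183.9 MPa
τ_max = K·τ₀ = 1.1369 × 1183.9 = 1346 MPa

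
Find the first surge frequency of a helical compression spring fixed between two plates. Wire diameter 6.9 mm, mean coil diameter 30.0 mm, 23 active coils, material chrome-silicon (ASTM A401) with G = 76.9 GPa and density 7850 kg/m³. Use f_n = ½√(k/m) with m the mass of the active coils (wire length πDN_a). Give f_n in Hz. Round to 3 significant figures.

117 Hz

k = Gd⁴/(8D³N_a) = (76.9×10³)(6.9⁴)/(8·30.0³·23) = 35.087 N/mm = 35087 N/m
Wire length L = πDN_a = π·30.0·23 = 2167.7 mm
m = ρ·(πd²/4)·L = 7850 × 37.393×10⁻⁶ m² × 2.1677 m = 0.63629 kg
f_n = ½√(k/m) = 0.5·√(35087/0.63629) = 0.5·√(55142) = 117.41 Hz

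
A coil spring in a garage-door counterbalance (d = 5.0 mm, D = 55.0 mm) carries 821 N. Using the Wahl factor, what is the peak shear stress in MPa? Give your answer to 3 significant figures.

Spring index C = D/d = 55.0/5.0 = 11.0000
K_W = (4C−1)/(4C−4) + 0.615/C = 43.000/40.000 + 0.0559 = 1.1309
τ₀ = 8FD/(πd³) = 8·821·55.0/(π·5.0³) = 361240/392.7 = 919.89 MPa
τ_max = K·τ₀ = 1.1309 × 919.89 = 1040.3 MPa

1040 MPa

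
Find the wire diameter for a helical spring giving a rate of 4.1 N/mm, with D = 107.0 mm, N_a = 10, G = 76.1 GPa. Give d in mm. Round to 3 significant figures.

8.52 mm

d = (8D³N_a·k / G)^(1/4) = (8·107.0³·10·4.1 / (76.1×10³))^0.25
  = (5280.1)^0.25 = 8.5243 mm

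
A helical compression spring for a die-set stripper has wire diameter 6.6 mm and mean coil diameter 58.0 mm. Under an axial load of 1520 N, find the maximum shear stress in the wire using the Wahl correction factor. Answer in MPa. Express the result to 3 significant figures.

911 MPa

Spring index C = D/d = 58.0/6.6 = 8.7879
K_W = (4C−1)/(4C−4) + 0.615/C = 34.152/31.152 + 0.0700 = 1.1663
τ₀ = 8FD/(πd³) = 8·1520·58.0/(π·6.6³) = 705280/903.2 = 780.87 MPa
τ_max = K·τ₀ = 1.1663 × 780.87 = 910.72 MPa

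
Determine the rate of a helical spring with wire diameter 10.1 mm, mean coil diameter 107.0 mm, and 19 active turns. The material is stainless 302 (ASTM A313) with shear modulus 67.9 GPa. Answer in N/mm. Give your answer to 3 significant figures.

k = Gd⁴/(8D³N_a) = (67.9×10³ × 10.1⁴) / (8 × 107.0³ × 19)
  = 7.0657e+08 / 1.86207e+08 = 3.7946 N/mm

3.79 N/mm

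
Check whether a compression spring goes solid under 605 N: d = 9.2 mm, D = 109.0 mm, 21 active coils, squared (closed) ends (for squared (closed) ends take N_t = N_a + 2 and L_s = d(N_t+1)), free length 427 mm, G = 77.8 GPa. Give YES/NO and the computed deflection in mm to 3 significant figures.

k = Gd⁴/(8D³N_a) = (77.8×10³)(9.2⁴)/(8·109.0³·21) = 2.5618 N/mm
N_t = 23; L_s = 9.2·24 = 220.8 mm; δ_solid = L₀ − L_s = 427 − 220.8 = 206.2 mm
δ = F/k = 605/2.5618 = 236.16 mm
δ ≥ δ_solid → spring goes solid

YES, δ = 236 mm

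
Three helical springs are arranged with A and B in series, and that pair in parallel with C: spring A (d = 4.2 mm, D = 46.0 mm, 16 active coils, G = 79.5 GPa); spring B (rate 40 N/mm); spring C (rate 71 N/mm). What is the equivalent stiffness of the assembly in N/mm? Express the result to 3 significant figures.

k_A = Gd⁴/(8D³N_a) = (79.5×10³)(4.2⁴)/(8·46.0³·16) = 1.9855 N/mm
Springs A,B series: k_AB = 1/(1/1.9855+1/40) = 1.8917 N/mm; parallel with C: k_eq = 1.8917+71 = 72.892 N/mm

72.9 N/mm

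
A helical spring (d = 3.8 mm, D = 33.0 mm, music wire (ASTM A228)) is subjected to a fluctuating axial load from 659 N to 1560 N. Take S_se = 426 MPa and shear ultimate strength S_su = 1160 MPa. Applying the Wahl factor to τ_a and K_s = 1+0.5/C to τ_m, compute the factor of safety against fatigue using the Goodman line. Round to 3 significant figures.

0.291

C = D/d = 33.0/3.8 = 8.6842; K_W = (4C−1)/(4C−4)+0.615/C = 1.1684; K_s = 1+0.5/C = 1.0576
F_a = (F_max−F_min)/2 = 450.5 N; F_m = (F_max+F_min)/2 = 1109.5 N
τ_a = K_W·8F_aD/(πd³) = 1.1684 × 689.92 = 806.12 MPa
τ_m = K_s·8F_mD/(πd³) = 1.0576 × 1699.1 = 1797 MPa
Goodman: 1/n_f = τ_a/S_se + τ_m/S_su = 806.12/426 + 1797/1160 = 1.89229 + 1.54912 = 3.4414
n_f = 1/3.4414 = 0.2906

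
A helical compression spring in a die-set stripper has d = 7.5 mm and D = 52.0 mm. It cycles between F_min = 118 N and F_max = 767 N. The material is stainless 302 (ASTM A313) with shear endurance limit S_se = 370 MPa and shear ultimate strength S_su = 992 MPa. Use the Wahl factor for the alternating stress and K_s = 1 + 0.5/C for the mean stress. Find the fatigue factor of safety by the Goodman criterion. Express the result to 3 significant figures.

C = D/d = 52.0/7.5 = 6.9333; K_W = (4C−1)/(4C−4)+0.615/C = 1.2151; K_s = 1+0.5/C = 1.0721
F_a = (F_max−F_min)/2 = 324.5 N; F_m = (F_max+F_min)/2 = 442.5 N
τ_a = K_W·8F_aD/(πd³) = 1.2151 × 101.85 = 123.76 MPa
τ_m = K_s·8F_mD/(πd³) = 1.0721 × 138.89 = 148.91 MPa
Goodman: 1/n_f = τ_a/S_se + τ_m/S_su = 123.76/370 + 148.91/992 = 0.33449 + 0.15011 = 0.4846
n_f = 1/0.4846 = 2.064

2.06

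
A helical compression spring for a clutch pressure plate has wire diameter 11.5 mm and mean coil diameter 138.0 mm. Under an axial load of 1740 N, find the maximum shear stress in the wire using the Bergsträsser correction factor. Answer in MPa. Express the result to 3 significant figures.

447 MPa

Spring index C = D/d = 138.0/11.5 = 12.0000
K_B = (4C+2)/(4C−3) = 50.000/45.000 = 1.1111
τ₀ = 8FD/(πd³) = 8·1740·138.0/(π·11.5³) = 1.92096e+06/4778 = 402.05 MPa
τ_max = K·τ₀ = 1.1111 × 402.05 = 446.72 MPa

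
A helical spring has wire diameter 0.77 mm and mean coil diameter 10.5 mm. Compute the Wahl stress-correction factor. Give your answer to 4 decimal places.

1.1045

C = D/d = 10.5/0.77 = 13.6364
K_W = (4C−1)/(4C−4) + 0.615/C = 53.545/50.545 + 0.0451 = 1.1045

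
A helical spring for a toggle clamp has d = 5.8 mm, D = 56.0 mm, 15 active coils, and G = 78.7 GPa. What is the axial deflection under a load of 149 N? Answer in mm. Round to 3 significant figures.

k = Gd⁴/(8D³N_a) = (78.7×10³)(5.8⁴)/(8·56.0³·15) = 4.2261 N/mm
δ = F/k = 149 / 4.2261 = 35.257 mm

35.3 mm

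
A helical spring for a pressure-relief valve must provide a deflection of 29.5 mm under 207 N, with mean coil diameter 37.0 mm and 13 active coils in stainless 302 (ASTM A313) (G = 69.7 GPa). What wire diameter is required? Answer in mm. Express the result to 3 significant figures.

Required rate k = F/δ = 207/29.5 = 7.0169 N/mm
d = (8D³N_a·k / G)^(1/4) = (8·37.0³·13·7.0169 / (69.7×10³))^0.25
  = (530.34)^0.25 = 4.7989 mm

4.80 mm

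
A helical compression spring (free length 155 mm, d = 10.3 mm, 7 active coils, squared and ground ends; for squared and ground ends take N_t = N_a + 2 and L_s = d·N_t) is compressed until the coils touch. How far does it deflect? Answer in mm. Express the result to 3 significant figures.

62.3 mm

N_t = 9; L_s = 10.3·9 = 92.7 mm
δ_solid = L₀ − L_s = 155 − 92.7 = 62.3 mm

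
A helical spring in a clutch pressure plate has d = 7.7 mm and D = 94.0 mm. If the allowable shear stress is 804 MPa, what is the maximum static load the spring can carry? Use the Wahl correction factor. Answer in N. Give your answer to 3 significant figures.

C = D/d = 94.0/7.7 = 12.2078
K_W = (4C−1)/(4C−4) + 0.615/C = 47.831/44.831 + 0.0504 = 1.1173
τ_max = K·8FD/(πd³) → F_max = τ_allow·πd³/(8DK)
F_max = 804·π·7.7³/(8·94.0·1.1173) = 1.1531e+06/840.21 = 1372.4 N

1370 N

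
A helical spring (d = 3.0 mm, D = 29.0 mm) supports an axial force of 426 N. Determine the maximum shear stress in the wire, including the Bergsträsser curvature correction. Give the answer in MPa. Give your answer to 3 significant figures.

1330 MPa

Spring index C = D/d = 29.0/3.0 = 9.6667
K_B = (4C+2)/(4C−3) = 40.667/35.667 = 1.1402
τ₀ = 8FD/(πd³) = 8·426·29.0/(π·3.0³) = 98832/84.823 = 1165.2 MPa
τ_max = K·τ₀ = 1.1402 × 1165.2 = 1328.5 MPa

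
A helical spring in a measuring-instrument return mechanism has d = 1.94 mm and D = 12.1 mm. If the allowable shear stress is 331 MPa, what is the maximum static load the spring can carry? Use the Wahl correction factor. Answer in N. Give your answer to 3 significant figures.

C = D/d = 12.1/1.94 = 6.2371
K_W = (4C−1)/(4C−4) + 0.615/C = 23.948/20.948 + 0.0986 = 1.2418
τ_max = K·8FD/(πd³) → F_max = τ_allow·πd³/(8DK)
F_max = 331·π·1.94³/(8·12.1·1.2418) = 7592.5/120.21 = 63.161 N

63.2 N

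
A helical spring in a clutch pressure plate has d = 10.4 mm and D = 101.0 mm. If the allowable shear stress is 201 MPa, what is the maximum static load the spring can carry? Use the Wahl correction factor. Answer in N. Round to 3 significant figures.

C = D/d = 101.0/10.4 = 9.7115
K_W = (4C−1)/(4C−4) + 0.615/C = 37.846/34.846 + 0.0633 = 1.1494
τ_max = K·8FD/(πd³) → F_max = τ_allow·πd³/(8DK)
F_max = 201·π·10.4³/(8·101.0·1.1494) = 7.1031e+05/928.73 = 764.81 N

765 N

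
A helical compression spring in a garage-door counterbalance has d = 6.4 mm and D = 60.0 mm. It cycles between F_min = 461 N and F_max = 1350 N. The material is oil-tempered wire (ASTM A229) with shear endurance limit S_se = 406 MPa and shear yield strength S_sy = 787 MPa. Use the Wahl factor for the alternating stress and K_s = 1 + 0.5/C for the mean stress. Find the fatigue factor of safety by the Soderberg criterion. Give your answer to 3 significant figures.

0.693

C = D/d = 60.0/6.4 = 9.3750; K_W = (4C−1)/(4C−4)+0.615/C = 1.1552; K_s = 1+0.5/C = 1.0533
F_a = (F_max−F_min)/2 = 444.5 N; F_m = (F_max+F_min)/2 = 905.5 N
τ_a = K_W·8F_aD/(πd³) = 1.1552 × 259.07 = 299.27 MPa
τ_m = K_s·8F_mD/(πd³) = 1.0533 × 527.76 = 555.91 MPa
Soderberg: 1/n_f = τ_a/S_se + τ_m/S_sy = 299.27/406 + 555.91/787 = 0.73712 + 0.70637 = 1.4435
n_f = 1/1.4435 = 0.6928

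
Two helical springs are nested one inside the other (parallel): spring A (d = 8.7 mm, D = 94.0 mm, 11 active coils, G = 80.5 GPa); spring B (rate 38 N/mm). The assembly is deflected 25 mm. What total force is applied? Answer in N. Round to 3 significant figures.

k_A = Gd⁴/(8D³N_a) = (80.5×10³)(8.7⁴)/(8·94.0³·11) = 6.3097 N/mm
Parallel: k_eq = 6.3097 + 38 = 44.31 N/mm
F = k_eq·δ = 44.31·25 = 1107.7 N

1110 N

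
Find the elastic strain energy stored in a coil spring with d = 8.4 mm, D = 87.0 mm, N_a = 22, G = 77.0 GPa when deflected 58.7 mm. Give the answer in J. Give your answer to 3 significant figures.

k = Gd⁴/(8D³N_a) = (77.0×10³)(8.4⁴)/(8·87.0³·22) = 3.3078 N/mm
U = ½kδ² = 0.5 × 3.3078 × 58.7² = 5698.8 N·mm = 5.6988 J

5.70 J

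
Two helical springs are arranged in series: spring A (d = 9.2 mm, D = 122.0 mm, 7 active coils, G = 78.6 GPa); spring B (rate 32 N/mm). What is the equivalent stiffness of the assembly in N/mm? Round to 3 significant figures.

4.72 N/mm

k_A = Gd⁴/(8D³N_a) = (78.6×10³)(9.2⁴)/(8·122.0³·7) = 5.5374 N/mm
Series: 1/k_eq = 1/5.5374 + 1/32 = 0.21184; k_eq = 4.7205 N/mm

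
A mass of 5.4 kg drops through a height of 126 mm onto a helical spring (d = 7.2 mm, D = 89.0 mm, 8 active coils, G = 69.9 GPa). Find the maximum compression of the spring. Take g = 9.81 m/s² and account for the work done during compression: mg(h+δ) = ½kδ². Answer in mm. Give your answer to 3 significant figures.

k = Gd⁴/(8D³N_a) = (69.9×10³)(7.2⁴)/(8·89.0³·8) = 4.1635 N/mm
W = mg = 5.4 × 9.81 = 52.974 N
½kδ² − Wδ − Wh = 0 → δ = (W + √(W² + 2kWh))/k
δ = (52.974 + √(2806.2 + 55580.2))/4.1635 = (52.974 + 241.63)/4.1635 = 70.76 mm

70.8 mm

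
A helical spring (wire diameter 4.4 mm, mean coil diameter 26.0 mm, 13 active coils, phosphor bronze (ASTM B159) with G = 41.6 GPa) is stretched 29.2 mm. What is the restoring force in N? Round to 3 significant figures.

249 N

k = Gd⁴/(8D³N_a) = (41.6×10³)(4.4⁴)/(8·26.0³·13) = 8.53 N/mm
F = k·δ = 8.53 × 29.2 = 249.08 N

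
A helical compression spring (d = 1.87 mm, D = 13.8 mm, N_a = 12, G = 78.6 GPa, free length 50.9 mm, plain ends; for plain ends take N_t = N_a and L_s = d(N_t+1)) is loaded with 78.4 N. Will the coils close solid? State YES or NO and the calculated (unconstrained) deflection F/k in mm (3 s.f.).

k = Gd⁴/(8D³N_a) = (78.6×10³)(1.87⁴)/(8·13.8³·12) = 3.8096 N/mm
N_t = 12; L_s = 1.87·13 = 24.31 mm; δ_solid = L₀ − L_s = 50.9 − 24.31 = 26.59 mm
δ = F/k = 78.4/3.8096 = 20.58 mm
δ < δ_solid → spring does not go solid

NO, δ = 20.6 mm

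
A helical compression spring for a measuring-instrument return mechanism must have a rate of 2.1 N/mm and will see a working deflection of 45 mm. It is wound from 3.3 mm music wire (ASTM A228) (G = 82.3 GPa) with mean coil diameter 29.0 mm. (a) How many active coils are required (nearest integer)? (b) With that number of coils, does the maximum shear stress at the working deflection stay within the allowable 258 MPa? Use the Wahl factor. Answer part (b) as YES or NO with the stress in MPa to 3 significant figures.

N_a = Gd⁴/(8D³k) = (82.3×10³)(3.3⁴)/(8·29.0³·2.1) = 23.82 → N_a = 24
Actual rate k = Gd⁴/(8D³·24) = 2.0843 N/mm
Working load F = kδ = 2.0843·45 = 93.794 N
C = 29.0/3.3 = 8.7879; K_W = (4C−1)/(4C−4)+0.615/C = 1.1663
τ_max = K_W·8FD/(πd³) = 1.1663·192.74 = 224.79 MPa
τ_max ≤ 258 MPa → acceptable

(a) 24 coils; (b) YES, τ_max = 225 MPa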